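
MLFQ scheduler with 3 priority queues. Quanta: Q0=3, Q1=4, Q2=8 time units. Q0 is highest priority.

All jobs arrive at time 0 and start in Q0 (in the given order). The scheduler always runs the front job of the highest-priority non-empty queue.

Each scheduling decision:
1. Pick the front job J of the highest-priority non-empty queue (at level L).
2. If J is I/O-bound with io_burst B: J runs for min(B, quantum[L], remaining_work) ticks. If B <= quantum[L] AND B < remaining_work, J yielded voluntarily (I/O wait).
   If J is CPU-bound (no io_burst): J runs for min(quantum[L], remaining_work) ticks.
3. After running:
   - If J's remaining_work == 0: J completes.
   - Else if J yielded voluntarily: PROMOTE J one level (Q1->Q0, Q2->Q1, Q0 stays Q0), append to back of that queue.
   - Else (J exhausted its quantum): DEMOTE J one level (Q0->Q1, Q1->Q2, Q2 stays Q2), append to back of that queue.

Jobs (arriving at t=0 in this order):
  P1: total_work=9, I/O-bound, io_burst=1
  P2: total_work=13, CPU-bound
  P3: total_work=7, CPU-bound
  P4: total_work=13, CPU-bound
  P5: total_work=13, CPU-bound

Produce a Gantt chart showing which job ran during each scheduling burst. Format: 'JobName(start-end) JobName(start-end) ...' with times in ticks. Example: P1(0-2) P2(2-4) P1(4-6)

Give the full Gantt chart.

t=0-1: P1@Q0 runs 1, rem=8, I/O yield, promote→Q0. Q0=[P2,P3,P4,P5,P1] Q1=[] Q2=[]
t=1-4: P2@Q0 runs 3, rem=10, quantum used, demote→Q1. Q0=[P3,P4,P5,P1] Q1=[P2] Q2=[]
t=4-7: P3@Q0 runs 3, rem=4, quantum used, demote→Q1. Q0=[P4,P5,P1] Q1=[P2,P3] Q2=[]
t=7-10: P4@Q0 runs 3, rem=10, quantum used, demote→Q1. Q0=[P5,P1] Q1=[P2,P3,P4] Q2=[]
t=10-13: P5@Q0 runs 3, rem=10, quantum used, demote→Q1. Q0=[P1] Q1=[P2,P3,P4,P5] Q2=[]
t=13-14: P1@Q0 runs 1, rem=7, I/O yield, promote→Q0. Q0=[P1] Q1=[P2,P3,P4,P5] Q2=[]
t=14-15: P1@Q0 runs 1, rem=6, I/O yield, promote→Q0. Q0=[P1] Q1=[P2,P3,P4,P5] Q2=[]
t=15-16: P1@Q0 runs 1, rem=5, I/O yield, promote→Q0. Q0=[P1] Q1=[P2,P3,P4,P5] Q2=[]
t=16-17: P1@Q0 runs 1, rem=4, I/O yield, promote→Q0. Q0=[P1] Q1=[P2,P3,P4,P5] Q2=[]
t=17-18: P1@Q0 runs 1, rem=3, I/O yield, promote→Q0. Q0=[P1] Q1=[P2,P3,P4,P5] Q2=[]
t=18-19: P1@Q0 runs 1, rem=2, I/O yield, promote→Q0. Q0=[P1] Q1=[P2,P3,P4,P5] Q2=[]
t=19-20: P1@Q0 runs 1, rem=1, I/O yield, promote→Q0. Q0=[P1] Q1=[P2,P3,P4,P5] Q2=[]
t=20-21: P1@Q0 runs 1, rem=0, completes. Q0=[] Q1=[P2,P3,P4,P5] Q2=[]
t=21-25: P2@Q1 runs 4, rem=6, quantum used, demote→Q2. Q0=[] Q1=[P3,P4,P5] Q2=[P2]
t=25-29: P3@Q1 runs 4, rem=0, completes. Q0=[] Q1=[P4,P5] Q2=[P2]
t=29-33: P4@Q1 runs 4, rem=6, quantum used, demote→Q2. Q0=[] Q1=[P5] Q2=[P2,P4]
t=33-37: P5@Q1 runs 4, rem=6, quantum used, demote→Q2. Q0=[] Q1=[] Q2=[P2,P4,P5]
t=37-43: P2@Q2 runs 6, rem=0, completes. Q0=[] Q1=[] Q2=[P4,P5]
t=43-49: P4@Q2 runs 6, rem=0, completes. Q0=[] Q1=[] Q2=[P5]
t=49-55: P5@Q2 runs 6, rem=0, completes. Q0=[] Q1=[] Q2=[]

Answer: P1(0-1) P2(1-4) P3(4-7) P4(7-10) P5(10-13) P1(13-14) P1(14-15) P1(15-16) P1(16-17) P1(17-18) P1(18-19) P1(19-20) P1(20-21) P2(21-25) P3(25-29) P4(29-33) P5(33-37) P2(37-43) P4(43-49) P5(49-55)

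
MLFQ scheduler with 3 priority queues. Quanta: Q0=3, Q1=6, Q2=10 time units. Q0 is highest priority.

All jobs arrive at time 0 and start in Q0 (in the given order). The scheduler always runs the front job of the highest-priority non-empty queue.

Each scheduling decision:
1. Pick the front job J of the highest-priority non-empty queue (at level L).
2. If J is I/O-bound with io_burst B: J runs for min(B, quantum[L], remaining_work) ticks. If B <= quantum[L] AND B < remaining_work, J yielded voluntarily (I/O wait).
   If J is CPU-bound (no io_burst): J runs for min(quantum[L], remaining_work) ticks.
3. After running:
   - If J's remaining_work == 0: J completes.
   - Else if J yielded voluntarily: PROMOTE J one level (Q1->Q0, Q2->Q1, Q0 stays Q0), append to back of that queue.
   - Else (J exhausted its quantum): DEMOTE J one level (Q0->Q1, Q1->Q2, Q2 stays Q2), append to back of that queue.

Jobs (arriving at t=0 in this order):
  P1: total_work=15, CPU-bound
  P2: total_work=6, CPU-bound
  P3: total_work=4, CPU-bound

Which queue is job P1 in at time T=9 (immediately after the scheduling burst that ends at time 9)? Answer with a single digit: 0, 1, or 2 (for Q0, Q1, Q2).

t=0-3: P1@Q0 runs 3, rem=12, quantum used, demote→Q1. Q0=[P2,P3] Q1=[P1] Q2=[]
t=3-6: P2@Q0 runs 3, rem=3, quantum used, demote→Q1. Q0=[P3] Q1=[P1,P2] Q2=[]
t=6-9: P3@Q0 runs 3, rem=1, quantum used, demote→Q1. Q0=[] Q1=[P1,P2,P3] Q2=[]
t=9-15: P1@Q1 runs 6, rem=6, quantum used, demote→Q2. Q0=[] Q1=[P2,P3] Q2=[P1]
t=15-18: P2@Q1 runs 3, rem=0, completes. Q0=[] Q1=[P3] Q2=[P1]
t=18-19: P3@Q1 runs 1, rem=0, completes. Q0=[] Q1=[] Q2=[P1]
t=19-25: P1@Q2 runs 6, rem=0, completes. Q0=[] Q1=[] Q2=[]

Answer: 1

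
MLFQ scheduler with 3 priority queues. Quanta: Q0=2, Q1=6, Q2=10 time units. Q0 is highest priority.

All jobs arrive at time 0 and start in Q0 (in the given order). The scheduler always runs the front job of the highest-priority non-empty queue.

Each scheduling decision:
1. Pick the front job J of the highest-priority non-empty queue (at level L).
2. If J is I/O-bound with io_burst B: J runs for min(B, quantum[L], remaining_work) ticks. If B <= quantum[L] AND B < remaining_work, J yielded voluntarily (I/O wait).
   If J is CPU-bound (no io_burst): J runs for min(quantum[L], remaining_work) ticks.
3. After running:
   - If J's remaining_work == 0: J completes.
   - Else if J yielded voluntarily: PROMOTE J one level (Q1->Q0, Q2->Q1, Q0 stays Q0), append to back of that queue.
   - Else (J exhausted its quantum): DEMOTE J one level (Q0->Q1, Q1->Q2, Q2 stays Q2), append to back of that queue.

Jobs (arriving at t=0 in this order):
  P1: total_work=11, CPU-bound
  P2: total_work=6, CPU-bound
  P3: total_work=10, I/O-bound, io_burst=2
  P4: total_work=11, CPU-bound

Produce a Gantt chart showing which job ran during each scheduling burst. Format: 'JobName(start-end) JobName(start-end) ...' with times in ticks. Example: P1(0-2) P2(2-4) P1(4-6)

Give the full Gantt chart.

Answer: P1(0-2) P2(2-4) P3(4-6) P4(6-8) P3(8-10) P3(10-12) P3(12-14) P3(14-16) P1(16-22) P2(22-26) P4(26-32) P1(32-35) P4(35-38)

Derivation:
t=0-2: P1@Q0 runs 2, rem=9, quantum used, demote→Q1. Q0=[P2,P3,P4] Q1=[P1] Q2=[]
t=2-4: P2@Q0 runs 2, rem=4, quantum used, demote→Q1. Q0=[P3,P4] Q1=[P1,P2] Q2=[]
t=4-6: P3@Q0 runs 2, rem=8, I/O yield, promote→Q0. Q0=[P4,P3] Q1=[P1,P2] Q2=[]
t=6-8: P4@Q0 runs 2, rem=9, quantum used, demote→Q1. Q0=[P3] Q1=[P1,P2,P4] Q2=[]
t=8-10: P3@Q0 runs 2, rem=6, I/O yield, promote→Q0. Q0=[P3] Q1=[P1,P2,P4] Q2=[]
t=10-12: P3@Q0 runs 2, rem=4, I/O yield, promote→Q0. Q0=[P3] Q1=[P1,P2,P4] Q2=[]
t=12-14: P3@Q0 runs 2, rem=2, I/O yield, promote→Q0. Q0=[P3] Q1=[P1,P2,P4] Q2=[]
t=14-16: P3@Q0 runs 2, rem=0, completes. Q0=[] Q1=[P1,P2,P4] Q2=[]
t=16-22: P1@Q1 runs 6, rem=3, quantum used, demote→Q2. Q0=[] Q1=[P2,P4] Q2=[P1]
t=22-26: P2@Q1 runs 4, rem=0, completes. Q0=[] Q1=[P4] Q2=[P1]
t=26-32: P4@Q1 runs 6, rem=3, quantum used, demote→Q2. Q0=[] Q1=[] Q2=[P1,P4]
t=32-35: P1@Q2 runs 3, rem=0, completes. Q0=[] Q1=[] Q2=[P4]
t=35-38: P4@Q2 runs 3, rem=0, completes. Q0=[] Q1=[] Q2=[]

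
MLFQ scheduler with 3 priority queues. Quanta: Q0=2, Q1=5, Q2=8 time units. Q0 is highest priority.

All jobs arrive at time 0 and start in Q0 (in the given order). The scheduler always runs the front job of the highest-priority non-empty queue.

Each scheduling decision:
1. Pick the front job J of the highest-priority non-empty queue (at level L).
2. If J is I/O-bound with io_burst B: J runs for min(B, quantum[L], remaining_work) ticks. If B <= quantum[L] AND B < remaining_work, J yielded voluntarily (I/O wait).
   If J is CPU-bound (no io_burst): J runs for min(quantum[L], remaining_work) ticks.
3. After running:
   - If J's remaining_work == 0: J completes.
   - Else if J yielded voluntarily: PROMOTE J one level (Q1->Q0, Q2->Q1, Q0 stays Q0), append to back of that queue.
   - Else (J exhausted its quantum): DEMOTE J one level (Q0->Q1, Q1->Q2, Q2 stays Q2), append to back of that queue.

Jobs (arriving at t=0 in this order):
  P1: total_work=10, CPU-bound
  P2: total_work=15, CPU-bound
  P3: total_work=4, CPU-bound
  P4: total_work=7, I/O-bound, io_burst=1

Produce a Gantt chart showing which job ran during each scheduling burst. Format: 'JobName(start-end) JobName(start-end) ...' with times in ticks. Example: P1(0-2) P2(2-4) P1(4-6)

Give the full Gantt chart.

Answer: P1(0-2) P2(2-4) P3(4-6) P4(6-7) P4(7-8) P4(8-9) P4(9-10) P4(10-11) P4(11-12) P4(12-13) P1(13-18) P2(18-23) P3(23-25) P1(25-28) P2(28-36)

Derivation:
t=0-2: P1@Q0 runs 2, rem=8, quantum used, demote→Q1. Q0=[P2,P3,P4] Q1=[P1] Q2=[]
t=2-4: P2@Q0 runs 2, rem=13, quantum used, demote→Q1. Q0=[P3,P4] Q1=[P1,P2] Q2=[]
t=4-6: P3@Q0 runs 2, rem=2, quantum used, demote→Q1. Q0=[P4] Q1=[P1,P2,P3] Q2=[]
t=6-7: P4@Q0 runs 1, rem=6, I/O yield, promote→Q0. Q0=[P4] Q1=[P1,P2,P3] Q2=[]
t=7-8: P4@Q0 runs 1, rem=5, I/O yield, promote→Q0. Q0=[P4] Q1=[P1,P2,P3] Q2=[]
t=8-9: P4@Q0 runs 1, rem=4, I/O yield, promote→Q0. Q0=[P4] Q1=[P1,P2,P3] Q2=[]
t=9-10: P4@Q0 runs 1, rem=3, I/O yield, promote→Q0. Q0=[P4] Q1=[P1,P2,P3] Q2=[]
t=10-11: P4@Q0 runs 1, rem=2, I/O yield, promote→Q0. Q0=[P4] Q1=[P1,P2,P3] Q2=[]
t=11-12: P4@Q0 runs 1, rem=1, I/O yield, promote→Q0. Q0=[P4] Q1=[P1,P2,P3] Q2=[]
t=12-13: P4@Q0 runs 1, rem=0, completes. Q0=[] Q1=[P1,P2,P3] Q2=[]
t=13-18: P1@Q1 runs 5, rem=3, quantum used, demote→Q2. Q0=[] Q1=[P2,P3] Q2=[P1]
t=18-23: P2@Q1 runs 5, rem=8, quantum used, demote→Q2. Q0=[] Q1=[P3] Q2=[P1,P2]
t=23-25: P3@Q1 runs 2, rem=0, completes. Q0=[] Q1=[] Q2=[P1,P2]
t=25-28: P1@Q2 runs 3, rem=0, completes. Q0=[] Q1=[] Q2=[P2]
t=28-36: P2@Q2 runs 8, rem=0, completes. Q0=[] Q1=[] Q2=[]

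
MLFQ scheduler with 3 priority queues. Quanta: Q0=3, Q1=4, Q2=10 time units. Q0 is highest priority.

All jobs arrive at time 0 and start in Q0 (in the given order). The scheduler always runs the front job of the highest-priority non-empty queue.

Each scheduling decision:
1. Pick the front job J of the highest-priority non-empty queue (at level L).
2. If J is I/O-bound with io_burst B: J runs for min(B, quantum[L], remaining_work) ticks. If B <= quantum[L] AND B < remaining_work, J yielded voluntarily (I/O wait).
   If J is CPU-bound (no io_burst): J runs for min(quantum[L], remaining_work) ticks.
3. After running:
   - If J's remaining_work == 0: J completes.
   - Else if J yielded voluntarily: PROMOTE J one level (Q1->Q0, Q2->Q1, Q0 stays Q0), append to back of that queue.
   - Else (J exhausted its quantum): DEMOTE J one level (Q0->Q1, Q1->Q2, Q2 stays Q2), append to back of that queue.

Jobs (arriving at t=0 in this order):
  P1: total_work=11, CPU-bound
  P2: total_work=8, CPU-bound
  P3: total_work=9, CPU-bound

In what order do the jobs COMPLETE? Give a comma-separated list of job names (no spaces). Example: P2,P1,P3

t=0-3: P1@Q0 runs 3, rem=8, quantum used, demote→Q1. Q0=[P2,P3] Q1=[P1] Q2=[]
t=3-6: P2@Q0 runs 3, rem=5, quantum used, demote→Q1. Q0=[P3] Q1=[P1,P2] Q2=[]
t=6-9: P3@Q0 runs 3, rem=6, quantum used, demote→Q1. Q0=[] Q1=[P1,P2,P3] Q2=[]
t=9-13: P1@Q1 runs 4, rem=4, quantum used, demote→Q2. Q0=[] Q1=[P2,P3] Q2=[P1]
t=13-17: P2@Q1 runs 4, rem=1, quantum used, demote→Q2. Q0=[] Q1=[P3] Q2=[P1,P2]
t=17-21: P3@Q1 runs 4, rem=2, quantum used, demote→Q2. Q0=[] Q1=[] Q2=[P1,P2,P3]
t=21-25: P1@Q2 runs 4, rem=0, completes. Q0=[] Q1=[] Q2=[P2,P3]
t=25-26: P2@Q2 runs 1, rem=0, completes. Q0=[] Q1=[] Q2=[P3]
t=26-28: P3@Q2 runs 2, rem=0, completes. Q0=[] Q1=[] Q2=[]

Answer: P1,P2,P3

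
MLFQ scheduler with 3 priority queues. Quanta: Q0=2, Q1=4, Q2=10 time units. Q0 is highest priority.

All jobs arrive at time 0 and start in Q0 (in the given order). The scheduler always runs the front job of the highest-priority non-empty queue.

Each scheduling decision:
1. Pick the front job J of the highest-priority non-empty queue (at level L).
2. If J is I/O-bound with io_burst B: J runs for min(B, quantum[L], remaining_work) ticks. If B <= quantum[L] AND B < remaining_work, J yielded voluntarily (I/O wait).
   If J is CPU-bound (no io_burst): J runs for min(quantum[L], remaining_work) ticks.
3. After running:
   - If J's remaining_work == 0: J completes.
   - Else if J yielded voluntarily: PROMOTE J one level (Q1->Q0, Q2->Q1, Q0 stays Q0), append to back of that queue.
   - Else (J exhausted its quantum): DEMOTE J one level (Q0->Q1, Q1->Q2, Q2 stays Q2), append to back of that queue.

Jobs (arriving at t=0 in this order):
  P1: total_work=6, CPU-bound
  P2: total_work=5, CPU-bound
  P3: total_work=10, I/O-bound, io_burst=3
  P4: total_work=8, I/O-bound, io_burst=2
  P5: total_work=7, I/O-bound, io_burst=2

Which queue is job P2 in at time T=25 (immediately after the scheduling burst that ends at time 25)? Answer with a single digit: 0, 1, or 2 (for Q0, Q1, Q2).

t=0-2: P1@Q0 runs 2, rem=4, quantum used, demote→Q1. Q0=[P2,P3,P4,P5] Q1=[P1] Q2=[]
t=2-4: P2@Q0 runs 2, rem=3, quantum used, demote→Q1. Q0=[P3,P4,P5] Q1=[P1,P2] Q2=[]
t=4-6: P3@Q0 runs 2, rem=8, quantum used, demote→Q1. Q0=[P4,P5] Q1=[P1,P2,P3] Q2=[]
t=6-8: P4@Q0 runs 2, rem=6, I/O yield, promote→Q0. Q0=[P5,P4] Q1=[P1,P2,P3] Q2=[]
t=8-10: P5@Q0 runs 2, rem=5, I/O yield, promote→Q0. Q0=[P4,P5] Q1=[P1,P2,P3] Q2=[]
t=10-12: P4@Q0 runs 2, rem=4, I/O yield, promote→Q0. Q0=[P5,P4] Q1=[P1,P2,P3] Q2=[]
t=12-14: P5@Q0 runs 2, rem=3, I/O yield, promote→Q0. Q0=[P4,P5] Q1=[P1,P2,P3] Q2=[]
t=14-16: P4@Q0 runs 2, rem=2, I/O yield, promote→Q0. Q0=[P5,P4] Q1=[P1,P2,P3] Q2=[]
t=16-18: P5@Q0 runs 2, rem=1, I/O yield, promote→Q0. Q0=[P4,P5] Q1=[P1,P2,P3] Q2=[]
t=18-20: P4@Q0 runs 2, rem=0, completes. Q0=[P5] Q1=[P1,P2,P3] Q2=[]
t=20-21: P5@Q0 runs 1, rem=0, completes. Q0=[] Q1=[P1,P2,P3] Q2=[]
t=21-25: P1@Q1 runs 4, rem=0, completes. Q0=[] Q1=[P2,P3] Q2=[]
t=25-28: P2@Q1 runs 3, rem=0, completes. Q0=[] Q1=[P3] Q2=[]
t=28-31: P3@Q1 runs 3, rem=5, I/O yield, promote→Q0. Q0=[P3] Q1=[] Q2=[]
t=31-33: P3@Q0 runs 2, rem=3, quantum used, demote→Q1. Q0=[] Q1=[P3] Q2=[]
t=33-36: P3@Q1 runs 3, rem=0, completes. Q0=[] Q1=[] Q2=[]

Answer: 1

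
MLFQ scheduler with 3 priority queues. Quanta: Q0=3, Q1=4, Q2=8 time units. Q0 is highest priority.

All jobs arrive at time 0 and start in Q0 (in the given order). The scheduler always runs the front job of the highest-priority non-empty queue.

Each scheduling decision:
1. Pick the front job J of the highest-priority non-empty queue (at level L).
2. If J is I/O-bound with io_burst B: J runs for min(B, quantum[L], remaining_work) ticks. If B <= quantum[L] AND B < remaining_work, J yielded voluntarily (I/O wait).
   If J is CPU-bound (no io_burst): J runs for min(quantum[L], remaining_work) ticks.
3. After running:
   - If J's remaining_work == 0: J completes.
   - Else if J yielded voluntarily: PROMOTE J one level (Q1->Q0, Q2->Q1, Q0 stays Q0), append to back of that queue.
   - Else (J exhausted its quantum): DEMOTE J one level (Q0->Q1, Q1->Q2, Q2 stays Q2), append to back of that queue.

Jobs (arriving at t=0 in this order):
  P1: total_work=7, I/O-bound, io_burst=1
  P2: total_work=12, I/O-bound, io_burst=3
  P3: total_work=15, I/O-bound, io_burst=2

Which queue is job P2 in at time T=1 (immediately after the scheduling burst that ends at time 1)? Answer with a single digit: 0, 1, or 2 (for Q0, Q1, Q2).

Answer: 0

Derivation:
t=0-1: P1@Q0 runs 1, rem=6, I/O yield, promote→Q0. Q0=[P2,P3,P1] Q1=[] Q2=[]
t=1-4: P2@Q0 runs 3, rem=9, I/O yield, promote→Q0. Q0=[P3,P1,P2] Q1=[] Q2=[]
t=4-6: P3@Q0 runs 2, rem=13, I/O yield, promote→Q0. Q0=[P1,P2,P3] Q1=[] Q2=[]
t=6-7: P1@Q0 runs 1, rem=5, I/O yield, promote→Q0. Q0=[P2,P3,P1] Q1=[] Q2=[]
t=7-10: P2@Q0 runs 3, rem=6, I/O yield, promote→Q0. Q0=[P3,P1,P2] Q1=[] Q2=[]
t=10-12: P3@Q0 runs 2, rem=11, I/O yield, promote→Q0. Q0=[P1,P2,P3] Q1=[] Q2=[]
t=12-13: P1@Q0 runs 1, rem=4, I/O yield, promote→Q0. Q0=[P2,P3,P1] Q1=[] Q2=[]
t=13-16: P2@Q0 runs 3, rem=3, I/O yield, promote→Q0. Q0=[P3,P1,P2] Q1=[] Q2=[]
t=16-18: P3@Q0 runs 2, rem=9, I/O yield, promote→Q0. Q0=[P1,P2,P3] Q1=[] Q2=[]
t=18-19: P1@Q0 runs 1, rem=3, I/O yield, promote→Q0. Q0=[P2,P3,P1] Q1=[] Q2=[]
t=19-22: P2@Q0 runs 3, rem=0, completes. Q0=[P3,P1] Q1=[] Q2=[]
t=22-24: P3@Q0 runs 2, rem=7, I/O yield, promote→Q0. Q0=[P1,P3] Q1=[] Q2=[]
t=24-25: P1@Q0 runs 1, rem=2, I/O yield, promote→Q0. Q0=[P3,P1] Q1=[] Q2=[]
t=25-27: P3@Q0 runs 2, rem=5, I/O yield, promote→Q0. Q0=[P1,P3] Q1=[] Q2=[]
t=27-28: P1@Q0 runs 1, rem=1, I/O yield, promote→Q0. Q0=[P3,P1] Q1=[] Q2=[]
t=28-30: P3@Q0 runs 2, rem=3, I/O yield, promote→Q0. Q0=[P1,P3] Q1=[] Q2=[]
t=30-31: P1@Q0 runs 1, rem=0, completes. Q0=[P3] Q1=[] Q2=[]
t=31-33: P3@Q0 runs 2, rem=1, I/O yield, promote→Q0. Q0=[P3] Q1=[] Q2=[]
t=33-34: P3@Q0 runs 1, rem=0, completes. Q0=[] Q1=[] Q2=[]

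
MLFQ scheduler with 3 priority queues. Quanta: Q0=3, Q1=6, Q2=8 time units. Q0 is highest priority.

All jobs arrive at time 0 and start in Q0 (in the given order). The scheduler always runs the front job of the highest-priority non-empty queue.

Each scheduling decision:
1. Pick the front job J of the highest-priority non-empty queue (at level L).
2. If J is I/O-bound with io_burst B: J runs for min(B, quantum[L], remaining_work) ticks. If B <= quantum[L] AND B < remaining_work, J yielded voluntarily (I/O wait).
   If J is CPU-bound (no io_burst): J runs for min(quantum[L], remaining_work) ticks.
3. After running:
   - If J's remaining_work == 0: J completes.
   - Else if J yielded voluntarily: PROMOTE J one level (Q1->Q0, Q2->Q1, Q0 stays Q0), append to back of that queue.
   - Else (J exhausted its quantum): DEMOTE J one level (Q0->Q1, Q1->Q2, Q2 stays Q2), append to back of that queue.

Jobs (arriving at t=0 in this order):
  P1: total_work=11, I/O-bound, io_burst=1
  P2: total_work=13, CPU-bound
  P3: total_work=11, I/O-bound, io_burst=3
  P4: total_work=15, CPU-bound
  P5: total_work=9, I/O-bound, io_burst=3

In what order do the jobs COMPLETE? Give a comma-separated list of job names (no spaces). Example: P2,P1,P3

Answer: P5,P3,P1,P2,P4

Derivation:
t=0-1: P1@Q0 runs 1, rem=10, I/O yield, promote→Q0. Q0=[P2,P3,P4,P5,P1] Q1=[] Q2=[]
t=1-4: P2@Q0 runs 3, rem=10, quantum used, demote→Q1. Q0=[P3,P4,P5,P1] Q1=[P2] Q2=[]
t=4-7: P3@Q0 runs 3, rem=8, I/O yield, promote→Q0. Q0=[P4,P5,P1,P3] Q1=[P2] Q2=[]
t=7-10: P4@Q0 runs 3, rem=12, quantum used, demote→Q1. Q0=[P5,P1,P3] Q1=[P2,P4] Q2=[]
t=10-13: P5@Q0 runs 3, rem=6, I/O yield, promote→Q0. Q0=[P1,P3,P5] Q1=[P2,P4] Q2=[]
t=13-14: P1@Q0 runs 1, rem=9, I/O yield, promote→Q0. Q0=[P3,P5,P1] Q1=[P2,P4] Q2=[]
t=14-17: P3@Q0 runs 3, rem=5, I/O yield, promote→Q0. Q0=[P5,P1,P3] Q1=[P2,P4] Q2=[]
t=17-20: P5@Q0 runs 3, rem=3, I/O yield, promote→Q0. Q0=[P1,P3,P5] Q1=[P2,P4] Q2=[]
t=20-21: P1@Q0 runs 1, rem=8, I/O yield, promote→Q0. Q0=[P3,P5,P1] Q1=[P2,P4] Q2=[]
t=21-24: P3@Q0 runs 3, rem=2, I/O yield, promote→Q0. Q0=[P5,P1,P3] Q1=[P2,P4] Q2=[]
t=24-27: P5@Q0 runs 3, rem=0, completes. Q0=[P1,P3] Q1=[P2,P4] Q2=[]
t=27-28: P1@Q0 runs 1, rem=7, I/O yield, promote→Q0. Q0=[P3,P1] Q1=[P2,P4] Q2=[]
t=28-30: P3@Q0 runs 2, rem=0, completes. Q0=[P1] Q1=[P2,P4] Q2=[]
t=30-31: P1@Q0 runs 1, rem=6, I/O yield, promote→Q0. Q0=[P1] Q1=[P2,P4] Q2=[]
t=31-32: P1@Q0 runs 1, rem=5, I/O yield, promote→Q0. Q0=[P1] Q1=[P2,P4] Q2=[]
t=32-33: P1@Q0 runs 1, rem=4, I/O yield, promote→Q0. Q0=[P1] Q1=[P2,P4] Q2=[]
t=33-34: P1@Q0 runs 1, rem=3, I/O yield, promote→Q0. Q0=[P1] Q1=[P2,P4] Q2=[]
t=34-35: P1@Q0 runs 1, rem=2, I/O yield, promote→Q0. Q0=[P1] Q1=[P2,P4] Q2=[]
t=35-36: P1@Q0 runs 1, rem=1, I/O yield, promote→Q0. Q0=[P1] Q1=[P2,P4] Q2=[]
t=36-37: P1@Q0 runs 1, rem=0, completes. Q0=[] Q1=[P2,P4] Q2=[]
t=37-43: P2@Q1 runs 6, rem=4, quantum used, demote→Q2. Q0=[] Q1=[P4] Q2=[P2]
t=43-49: P4@Q1 runs 6, rem=6, quantum used, demote→Q2. Q0=[] Q1=[] Q2=[P2,P4]
t=49-53: P2@Q2 runs 4, rem=0, completes. Q0=[] Q1=[] Q2=[P4]
t=53-59: P4@Q2 runs 6, rem=0, completes. Q0=[] Q1=[] Q2=[]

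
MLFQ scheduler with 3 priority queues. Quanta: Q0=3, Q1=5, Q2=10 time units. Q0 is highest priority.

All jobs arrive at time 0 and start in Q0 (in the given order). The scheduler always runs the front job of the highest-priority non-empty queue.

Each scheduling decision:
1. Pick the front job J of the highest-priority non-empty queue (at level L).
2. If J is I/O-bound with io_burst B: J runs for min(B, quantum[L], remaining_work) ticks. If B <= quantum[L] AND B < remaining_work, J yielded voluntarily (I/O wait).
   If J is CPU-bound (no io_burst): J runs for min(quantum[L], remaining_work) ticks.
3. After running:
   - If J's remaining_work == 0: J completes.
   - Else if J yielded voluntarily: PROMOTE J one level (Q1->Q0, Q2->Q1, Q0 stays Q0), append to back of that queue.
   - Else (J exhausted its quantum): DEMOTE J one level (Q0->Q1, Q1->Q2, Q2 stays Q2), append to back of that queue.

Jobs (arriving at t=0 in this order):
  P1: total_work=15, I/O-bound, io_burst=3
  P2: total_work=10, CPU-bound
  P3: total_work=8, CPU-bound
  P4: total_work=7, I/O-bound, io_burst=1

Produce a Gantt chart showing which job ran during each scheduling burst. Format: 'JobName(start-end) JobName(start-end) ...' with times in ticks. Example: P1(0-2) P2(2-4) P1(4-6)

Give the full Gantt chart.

t=0-3: P1@Q0 runs 3, rem=12, I/O yield, promote→Q0. Q0=[P2,P3,P4,P1] Q1=[] Q2=[]
t=3-6: P2@Q0 runs 3, rem=7, quantum used, demote→Q1. Q0=[P3,P4,P1] Q1=[P2] Q2=[]
t=6-9: P3@Q0 runs 3, rem=5, quantum used, demote→Q1. Q0=[P4,P1] Q1=[P2,P3] Q2=[]
t=9-10: P4@Q0 runs 1, rem=6, I/O yield, promote→Q0. Q0=[P1,P4] Q1=[P2,P3] Q2=[]
t=10-13: P1@Q0 runs 3, rem=9, I/O yield, promote→Q0. Q0=[P4,P1] Q1=[P2,P3] Q2=[]
t=13-14: P4@Q0 runs 1, rem=5, I/O yield, promote→Q0. Q0=[P1,P4] Q1=[P2,P3] Q2=[]
t=14-17: P1@Q0 runs 3, rem=6, I/O yield, promote→Q0. Q0=[P4,P1] Q1=[P2,P3] Q2=[]
t=17-18: P4@Q0 runs 1, rem=4, I/O yield, promote→Q0. Q0=[P1,P4] Q1=[P2,P3] Q2=[]
t=18-21: P1@Q0 runs 3, rem=3, I/O yield, promote→Q0. Q0=[P4,P1] Q1=[P2,P3] Q2=[]
t=21-22: P4@Q0 runs 1, rem=3, I/O yield, promote→Q0. Q0=[P1,P4] Q1=[P2,P3] Q2=[]
t=22-25: P1@Q0 runs 3, rem=0, completes. Q0=[P4] Q1=[P2,P3] Q2=[]
t=25-26: P4@Q0 runs 1, rem=2, I/O yield, promote→Q0. Q0=[P4] Q1=[P2,P3] Q2=[]
t=26-27: P4@Q0 runs 1, rem=1, I/O yield, promote→Q0. Q0=[P4] Q1=[P2,P3] Q2=[]
t=27-28: P4@Q0 runs 1, rem=0, completes. Q0=[] Q1=[P2,P3] Q2=[]
t=28-33: P2@Q1 runs 5, rem=2, quantum used, demote→Q2. Q0=[] Q1=[P3] Q2=[P2]
t=33-38: P3@Q1 runs 5, rem=0, completes. Q0=[] Q1=[] Q2=[P2]
t=38-40: P2@Q2 runs 2, rem=0, completes. Q0=[] Q1=[] Q2=[]

Answer: P1(0-3) P2(3-6) P3(6-9) P4(9-10) P1(10-13) P4(13-14) P1(14-17) P4(17-18) P1(18-21) P4(21-22) P1(22-25) P4(25-26) P4(26-27) P4(27-28) P2(28-33) P3(33-38) P2(38-40)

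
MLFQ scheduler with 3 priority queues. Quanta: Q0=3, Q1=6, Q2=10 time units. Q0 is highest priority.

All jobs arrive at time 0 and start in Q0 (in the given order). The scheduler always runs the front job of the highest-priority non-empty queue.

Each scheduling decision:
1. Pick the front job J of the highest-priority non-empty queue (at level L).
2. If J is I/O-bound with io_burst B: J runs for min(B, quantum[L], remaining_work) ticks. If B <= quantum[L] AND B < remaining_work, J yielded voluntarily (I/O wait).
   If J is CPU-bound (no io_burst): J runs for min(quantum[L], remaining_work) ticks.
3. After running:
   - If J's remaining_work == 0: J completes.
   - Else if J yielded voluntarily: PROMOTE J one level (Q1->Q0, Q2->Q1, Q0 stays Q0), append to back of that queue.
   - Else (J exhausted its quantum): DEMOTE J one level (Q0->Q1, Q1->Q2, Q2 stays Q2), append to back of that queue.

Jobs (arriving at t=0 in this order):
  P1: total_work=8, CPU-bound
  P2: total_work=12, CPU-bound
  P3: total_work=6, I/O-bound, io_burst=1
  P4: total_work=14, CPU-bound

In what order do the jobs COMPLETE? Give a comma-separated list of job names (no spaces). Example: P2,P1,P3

t=0-3: P1@Q0 runs 3, rem=5, quantum used, demote→Q1. Q0=[P2,P3,P4] Q1=[P1] Q2=[]
t=3-6: P2@Q0 runs 3, rem=9, quantum used, demote→Q1. Q0=[P3,P4] Q1=[P1,P2] Q2=[]
t=6-7: P3@Q0 runs 1, rem=5, I/O yield, promote→Q0. Q0=[P4,P3] Q1=[P1,P2] Q2=[]
t=7-10: P4@Q0 runs 3, rem=11, quantum used, demote→Q1. Q0=[P3] Q1=[P1,P2,P4] Q2=[]
t=10-11: P3@Q0 runs 1, rem=4, I/O yield, promote→Q0. Q0=[P3] Q1=[P1,P2,P4] Q2=[]
t=11-12: P3@Q0 runs 1, rem=3, I/O yield, promote→Q0. Q0=[P3] Q1=[P1,P2,P4] Q2=[]
t=12-13: P3@Q0 runs 1, rem=2, I/O yield, promote→Q0. Q0=[P3] Q1=[P1,P2,P4] Q2=[]
t=13-14: P3@Q0 runs 1, rem=1, I/O yield, promote→Q0. Q0=[P3] Q1=[P1,P2,P4] Q2=[]
t=14-15: P3@Q0 runs 1, rem=0, completes. Q0=[] Q1=[P1,P2,P4] Q2=[]
t=15-20: P1@Q1 runs 5, rem=0, completes. Q0=[] Q1=[P2,P4] Q2=[]
t=20-26: P2@Q1 runs 6, rem=3, quantum used, demote→Q2. Q0=[] Q1=[P4] Q2=[P2]
t=26-32: P4@Q1 runs 6, rem=5, quantum used, demote→Q2. Q0=[] Q1=[] Q2=[P2,P4]
t=32-35: P2@Q2 runs 3, rem=0, completes. Q0=[] Q1=[] Q2=[P4]
t=35-40: P4@Q2 runs 5, rem=0, completes. Q0=[] Q1=[] Q2=[]

Answer: P3,P1,P2,P4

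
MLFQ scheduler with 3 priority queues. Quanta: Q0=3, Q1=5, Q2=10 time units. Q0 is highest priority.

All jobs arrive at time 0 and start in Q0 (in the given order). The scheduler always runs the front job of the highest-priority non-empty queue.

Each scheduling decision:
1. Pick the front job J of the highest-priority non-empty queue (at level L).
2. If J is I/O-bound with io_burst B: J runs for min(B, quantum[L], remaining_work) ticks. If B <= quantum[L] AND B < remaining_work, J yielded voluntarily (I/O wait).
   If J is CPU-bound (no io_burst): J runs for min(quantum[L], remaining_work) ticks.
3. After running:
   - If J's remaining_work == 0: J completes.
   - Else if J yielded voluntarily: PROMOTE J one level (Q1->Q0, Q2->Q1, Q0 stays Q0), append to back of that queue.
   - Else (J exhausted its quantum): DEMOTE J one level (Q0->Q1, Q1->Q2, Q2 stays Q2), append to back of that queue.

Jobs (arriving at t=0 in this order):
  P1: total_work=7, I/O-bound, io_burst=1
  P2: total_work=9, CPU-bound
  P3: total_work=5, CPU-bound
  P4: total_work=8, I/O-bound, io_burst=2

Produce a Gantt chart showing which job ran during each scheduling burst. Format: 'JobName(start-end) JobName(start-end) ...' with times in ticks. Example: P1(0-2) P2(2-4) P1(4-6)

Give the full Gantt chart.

Answer: P1(0-1) P2(1-4) P3(4-7) P4(7-9) P1(9-10) P4(10-12) P1(12-13) P4(13-15) P1(15-16) P4(16-18) P1(18-19) P1(19-20) P1(20-21) P2(21-26) P3(26-28) P2(28-29)

Derivation:
t=0-1: P1@Q0 runs 1, rem=6, I/O yield, promote→Q0. Q0=[P2,P3,P4,P1] Q1=[] Q2=[]
t=1-4: P2@Q0 runs 3, rem=6, quantum used, demote→Q1. Q0=[P3,P4,P1] Q1=[P2] Q2=[]
t=4-7: P3@Q0 runs 3, rem=2, quantum used, demote→Q1. Q0=[P4,P1] Q1=[P2,P3] Q2=[]
t=7-9: P4@Q0 runs 2, rem=6, I/O yield, promote→Q0. Q0=[P1,P4] Q1=[P2,P3] Q2=[]
t=9-10: P1@Q0 runs 1, rem=5, I/O yield, promote→Q0. Q0=[P4,P1] Q1=[P2,P3] Q2=[]
t=10-12: P4@Q0 runs 2, rem=4, I/O yield, promote→Q0. Q0=[P1,P4] Q1=[P2,P3] Q2=[]
t=12-13: P1@Q0 runs 1, rem=4, I/O yield, promote→Q0. Q0=[P4,P1] Q1=[P2,P3] Q2=[]
t=13-15: P4@Q0 runs 2, rem=2, I/O yield, promote→Q0. Q0=[P1,P4] Q1=[P2,P3] Q2=[]
t=15-16: P1@Q0 runs 1, rem=3, I/O yield, promote→Q0. Q0=[P4,P1] Q1=[P2,P3] Q2=[]
t=16-18: P4@Q0 runs 2, rem=0, completes. Q0=[P1] Q1=[P2,P3] Q2=[]
t=18-19: P1@Q0 runs 1, rem=2, I/O yield, promote→Q0. Q0=[P1] Q1=[P2,P3] Q2=[]
t=19-20: P1@Q0 runs 1, rem=1, I/O yield, promote→Q0. Q0=[P1] Q1=[P2,P3] Q2=[]
t=20-21: P1@Q0 runs 1, rem=0, completes. Q0=[] Q1=[P2,P3] Q2=[]
t=21-26: P2@Q1 runs 5, rem=1, quantum used, demote→Q2. Q0=[] Q1=[P3] Q2=[P2]
t=26-28: P3@Q1 runs 2, rem=0, completes. Q0=[] Q1=[] Q2=[P2]
t=28-29: P2@Q2 runs 1, rem=0, completes. Q0=[] Q1=[] Q2=[]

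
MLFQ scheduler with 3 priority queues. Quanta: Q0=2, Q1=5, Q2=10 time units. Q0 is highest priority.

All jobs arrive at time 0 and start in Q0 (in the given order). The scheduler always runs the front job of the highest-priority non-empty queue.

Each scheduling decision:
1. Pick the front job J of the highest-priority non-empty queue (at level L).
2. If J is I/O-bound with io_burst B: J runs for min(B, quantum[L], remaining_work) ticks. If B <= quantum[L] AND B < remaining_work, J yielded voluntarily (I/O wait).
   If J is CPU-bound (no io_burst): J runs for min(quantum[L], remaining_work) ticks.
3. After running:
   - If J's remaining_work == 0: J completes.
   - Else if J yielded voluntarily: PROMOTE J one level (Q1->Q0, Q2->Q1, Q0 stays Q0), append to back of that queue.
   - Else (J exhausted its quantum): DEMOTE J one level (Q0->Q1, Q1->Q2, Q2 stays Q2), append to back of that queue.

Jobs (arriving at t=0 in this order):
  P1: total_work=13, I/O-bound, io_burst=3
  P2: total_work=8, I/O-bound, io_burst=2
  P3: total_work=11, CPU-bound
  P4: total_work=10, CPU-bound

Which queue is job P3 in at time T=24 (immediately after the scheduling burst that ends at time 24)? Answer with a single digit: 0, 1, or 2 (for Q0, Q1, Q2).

Answer: 2

Derivation:
t=0-2: P1@Q0 runs 2, rem=11, quantum used, demote→Q1. Q0=[P2,P3,P4] Q1=[P1] Q2=[]
t=2-4: P2@Q0 runs 2, rem=6, I/O yield, promote→Q0. Q0=[P3,P4,P2] Q1=[P1] Q2=[]
t=4-6: P3@Q0 runs 2, rem=9, quantum used, demote→Q1. Q0=[P4,P2] Q1=[P1,P3] Q2=[]
t=6-8: P4@Q0 runs 2, rem=8, quantum used, demote→Q1. Q0=[P2] Q1=[P1,P3,P4] Q2=[]
t=8-10: P2@Q0 runs 2, rem=4, I/O yield, promote→Q0. Q0=[P2] Q1=[P1,P3,P4] Q2=[]
t=10-12: P2@Q0 runs 2, rem=2, I/O yield, promote→Q0. Q0=[P2] Q1=[P1,P3,P4] Q2=[]
t=12-14: P2@Q0 runs 2, rem=0, completes. Q0=[] Q1=[P1,P3,P4] Q2=[]
t=14-17: P1@Q1 runs 3, rem=8, I/O yield, promote→Q0. Q0=[P1] Q1=[P3,P4] Q2=[]
t=17-19: P1@Q0 runs 2, rem=6, quantum used, demote→Q1. Q0=[] Q1=[P3,P4,P1] Q2=[]
t=19-24: P3@Q1 runs 5, rem=4, quantum used, demote→Q2. Q0=[] Q1=[P4,P1] Q2=[P3]
t=24-29: P4@Q1 runs 5, rem=3, quantum used, demote→Q2. Q0=[] Q1=[P1] Q2=[P3,P4]
t=29-32: P1@Q1 runs 3, rem=3, I/O yield, promote→Q0. Q0=[P1] Q1=[] Q2=[P3,P4]
t=32-34: P1@Q0 runs 2, rem=1, quantum used, demote→Q1. Q0=[] Q1=[P1] Q2=[P3,P4]
t=34-35: P1@Q1 runs 1, rem=0, completes. Q0=[] Q1=[] Q2=[P3,P4]
t=35-39: P3@Q2 runs 4, rem=0, completes. Q0=[] Q1=[] Q2=[P4]
t=39-42: P4@Q2 runs 3, rem=0, completes. Q0=[] Q1=[] Q2=[]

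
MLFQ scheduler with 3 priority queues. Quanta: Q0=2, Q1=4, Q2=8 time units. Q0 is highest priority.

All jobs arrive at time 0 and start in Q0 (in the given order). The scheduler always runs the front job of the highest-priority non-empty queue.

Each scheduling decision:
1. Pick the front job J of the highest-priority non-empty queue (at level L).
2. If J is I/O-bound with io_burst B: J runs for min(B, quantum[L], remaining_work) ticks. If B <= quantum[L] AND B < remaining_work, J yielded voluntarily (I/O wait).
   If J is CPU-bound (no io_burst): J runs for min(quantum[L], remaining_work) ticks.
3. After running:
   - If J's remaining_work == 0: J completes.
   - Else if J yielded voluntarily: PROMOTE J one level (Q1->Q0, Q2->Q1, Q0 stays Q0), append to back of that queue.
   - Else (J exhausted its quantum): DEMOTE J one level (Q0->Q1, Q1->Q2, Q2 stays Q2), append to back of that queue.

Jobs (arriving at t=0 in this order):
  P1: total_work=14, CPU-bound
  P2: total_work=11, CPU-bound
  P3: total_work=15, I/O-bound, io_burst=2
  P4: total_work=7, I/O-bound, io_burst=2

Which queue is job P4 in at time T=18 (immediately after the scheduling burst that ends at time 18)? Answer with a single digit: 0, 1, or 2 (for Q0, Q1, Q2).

Answer: 0

Derivation:
t=0-2: P1@Q0 runs 2, rem=12, quantum used, demote→Q1. Q0=[P2,P3,P4] Q1=[P1] Q2=[]
t=2-4: P2@Q0 runs 2, rem=9, quantum used, demote→Q1. Q0=[P3,P4] Q1=[P1,P2] Q2=[]
t=4-6: P3@Q0 runs 2, rem=13, I/O yield, promote→Q0. Q0=[P4,P3] Q1=[P1,P2] Q2=[]
t=6-8: P4@Q0 runs 2, rem=5, I/O yield, promote→Q0. Q0=[P3,P4] Q1=[P1,P2] Q2=[]
t=8-10: P3@Q0 runs 2, rem=11, I/O yield, promote→Q0. Q0=[P4,P3] Q1=[P1,P2] Q2=[]
t=10-12: P4@Q0 runs 2, rem=3, I/O yield, promote→Q0. Q0=[P3,P4] Q1=[P1,P2] Q2=[]
t=12-14: P3@Q0 runs 2, rem=9, I/O yield, promote→Q0. Q0=[P4,P3] Q1=[P1,P2] Q2=[]
t=14-16: P4@Q0 runs 2, rem=1, I/O yield, promote→Q0. Q0=[P3,P4] Q1=[P1,P2] Q2=[]
t=16-18: P3@Q0 runs 2, rem=7, I/O yield, promote→Q0. Q0=[P4,P3] Q1=[P1,P2] Q2=[]
t=18-19: P4@Q0 runs 1, rem=0, completes. Q0=[P3] Q1=[P1,P2] Q2=[]
t=19-21: P3@Q0 runs 2, rem=5, I/O yield, promote→Q0. Q0=[P3] Q1=[P1,P2] Q2=[]
t=21-23: P3@Q0 runs 2, rem=3, I/O yield, promote→Q0. Q0=[P3] Q1=[P1,P2] Q2=[]
t=23-25: P3@Q0 runs 2, rem=1, I/O yield, promote→Q0. Q0=[P3] Q1=[P1,P2] Q2=[]
t=25-26: P3@Q0 runs 1, rem=0, completes. Q0=[] Q1=[P1,P2] Q2=[]
t=26-30: P1@Q1 runs 4, rem=8, quantum used, demote→Q2. Q0=[] Q1=[P2] Q2=[P1]
t=30-34: P2@Q1 runs 4, rem=5, quantum used, demote→Q2. Q0=[] Q1=[] Q2=[P1,P2]
t=34-42: P1@Q2 runs 8, rem=0, completes. Q0=[] Q1=[] Q2=[P2]
t=42-47: P2@Q2 runs 5, rem=0, completes. Q0=[] Q1=[] Q2=[]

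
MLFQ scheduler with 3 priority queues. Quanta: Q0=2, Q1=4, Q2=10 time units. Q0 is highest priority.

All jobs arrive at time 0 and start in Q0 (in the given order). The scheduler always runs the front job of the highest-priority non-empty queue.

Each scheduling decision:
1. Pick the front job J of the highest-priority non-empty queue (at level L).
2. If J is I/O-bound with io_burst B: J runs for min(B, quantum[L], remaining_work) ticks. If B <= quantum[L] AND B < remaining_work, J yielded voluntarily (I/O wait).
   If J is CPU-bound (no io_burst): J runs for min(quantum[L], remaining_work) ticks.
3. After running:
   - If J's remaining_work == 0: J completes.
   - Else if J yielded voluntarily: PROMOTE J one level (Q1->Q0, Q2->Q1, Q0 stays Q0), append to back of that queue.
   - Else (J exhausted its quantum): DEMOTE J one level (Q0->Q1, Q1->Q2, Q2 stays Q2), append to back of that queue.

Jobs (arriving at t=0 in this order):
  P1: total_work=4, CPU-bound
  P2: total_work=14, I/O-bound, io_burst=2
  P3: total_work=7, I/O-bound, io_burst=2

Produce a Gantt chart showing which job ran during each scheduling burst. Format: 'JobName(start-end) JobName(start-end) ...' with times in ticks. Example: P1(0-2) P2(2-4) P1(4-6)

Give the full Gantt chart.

Answer: P1(0-2) P2(2-4) P3(4-6) P2(6-8) P3(8-10) P2(10-12) P3(12-14) P2(14-16) P3(16-17) P2(17-19) P2(19-21) P2(21-23) P1(23-25)

Derivation:
t=0-2: P1@Q0 runs 2, rem=2, quantum used, demote→Q1. Q0=[P2,P3] Q1=[P1] Q2=[]
t=2-4: P2@Q0 runs 2, rem=12, I/O yield, promote→Q0. Q0=[P3,P2] Q1=[P1] Q2=[]
t=4-6: P3@Q0 runs 2, rem=5, I/O yield, promote→Q0. Q0=[P2,P3] Q1=[P1] Q2=[]
t=6-8: P2@Q0 runs 2, rem=10, I/O yield, promote→Q0. Q0=[P3,P2] Q1=[P1] Q2=[]
t=8-10: P3@Q0 runs 2, rem=3, I/O yield, promote→Q0. Q0=[P2,P3] Q1=[P1] Q2=[]
t=10-12: P2@Q0 runs 2, rem=8, I/O yield, promote→Q0. Q0=[P3,P2] Q1=[P1] Q2=[]
t=12-14: P3@Q0 runs 2, rem=1, I/O yield, promote→Q0. Q0=[P2,P3] Q1=[P1] Q2=[]
t=14-16: P2@Q0 runs 2, rem=6, I/O yield, promote→Q0. Q0=[P3,P2] Q1=[P1] Q2=[]
t=16-17: P3@Q0 runs 1, rem=0, completes. Q0=[P2] Q1=[P1] Q2=[]
t=17-19: P2@Q0 runs 2, rem=4, I/O yield, promote→Q0. Q0=[P2] Q1=[P1] Q2=[]
t=19-21: P2@Q0 runs 2, rem=2, I/O yield, promote→Q0. Q0=[P2] Q1=[P1] Q2=[]
t=21-23: P2@Q0 runs 2, rem=0, completes. Q0=[] Q1=[P1] Q2=[]
t=23-25: P1@Q1 runs 2, rem=0, completes. Q0=[] Q1=[] Q2=[]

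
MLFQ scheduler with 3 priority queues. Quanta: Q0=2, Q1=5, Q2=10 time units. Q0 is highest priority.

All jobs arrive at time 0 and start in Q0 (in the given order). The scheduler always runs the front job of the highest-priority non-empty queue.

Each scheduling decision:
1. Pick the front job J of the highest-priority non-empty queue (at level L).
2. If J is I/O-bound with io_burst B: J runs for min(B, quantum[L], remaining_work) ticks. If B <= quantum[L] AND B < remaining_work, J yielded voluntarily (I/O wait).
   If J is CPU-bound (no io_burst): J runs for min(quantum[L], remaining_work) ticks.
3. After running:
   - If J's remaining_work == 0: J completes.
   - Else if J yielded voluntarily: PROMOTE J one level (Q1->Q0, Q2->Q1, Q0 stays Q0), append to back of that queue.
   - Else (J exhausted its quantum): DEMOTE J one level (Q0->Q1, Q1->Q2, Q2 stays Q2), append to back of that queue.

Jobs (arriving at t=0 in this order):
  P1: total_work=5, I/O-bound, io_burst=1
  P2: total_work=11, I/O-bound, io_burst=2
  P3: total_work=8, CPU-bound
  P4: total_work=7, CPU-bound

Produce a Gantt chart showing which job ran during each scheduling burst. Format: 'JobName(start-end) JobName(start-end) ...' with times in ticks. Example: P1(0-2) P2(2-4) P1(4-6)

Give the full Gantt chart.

Answer: P1(0-1) P2(1-3) P3(3-5) P4(5-7) P1(7-8) P2(8-10) P1(10-11) P2(11-13) P1(13-14) P2(14-16) P1(16-17) P2(17-19) P2(19-20) P3(20-25) P4(25-30) P3(30-31)

Derivation:
t=0-1: P1@Q0 runs 1, rem=4, I/O yield, promote→Q0. Q0=[P2,P3,P4,P1] Q1=[] Q2=[]
t=1-3: P2@Q0 runs 2, rem=9, I/O yield, promote→Q0. Q0=[P3,P4,P1,P2] Q1=[] Q2=[]
t=3-5: P3@Q0 runs 2, rem=6, quantum used, demote→Q1. Q0=[P4,P1,P2] Q1=[P3] Q2=[]
t=5-7: P4@Q0 runs 2, rem=5, quantum used, demote→Q1. Q0=[P1,P2] Q1=[P3,P4] Q2=[]
t=7-8: P1@Q0 runs 1, rem=3, I/O yield, promote→Q0. Q0=[P2,P1] Q1=[P3,P4] Q2=[]
t=8-10: P2@Q0 runs 2, rem=7, I/O yield, promote→Q0. Q0=[P1,P2] Q1=[P3,P4] Q2=[]
t=10-11: P1@Q0 runs 1, rem=2, I/O yield, promote→Q0. Q0=[P2,P1] Q1=[P3,P4] Q2=[]
t=11-13: P2@Q0 runs 2, rem=5, I/O yield, promote→Q0. Q0=[P1,P2] Q1=[P3,P4] Q2=[]
t=13-14: P1@Q0 runs 1, rem=1, I/O yield, promote→Q0. Q0=[P2,P1] Q1=[P3,P4] Q2=[]
t=14-16: P2@Q0 runs 2, rem=3, I/O yield, promote→Q0. Q0=[P1,P2] Q1=[P3,P4] Q2=[]
t=16-17: P1@Q0 runs 1, rem=0, completes. Q0=[P2] Q1=[P3,P4] Q2=[]
t=17-19: P2@Q0 runs 2, rem=1, I/O yield, promote→Q0. Q0=[P2] Q1=[P3,P4] Q2=[]
t=19-20: P2@Q0 runs 1, rem=0, completes. Q0=[] Q1=[P3,P4] Q2=[]
t=20-25: P3@Q1 runs 5, rem=1, quantum used, demote→Q2. Q0=[] Q1=[P4] Q2=[P3]
t=25-30: P4@Q1 runs 5, rem=0, completes. Q0=[] Q1=[] Q2=[P3]
t=30-31: P3@Q2 runs 1, rem=0, completes. Q0=[] Q1=[] Q2=[]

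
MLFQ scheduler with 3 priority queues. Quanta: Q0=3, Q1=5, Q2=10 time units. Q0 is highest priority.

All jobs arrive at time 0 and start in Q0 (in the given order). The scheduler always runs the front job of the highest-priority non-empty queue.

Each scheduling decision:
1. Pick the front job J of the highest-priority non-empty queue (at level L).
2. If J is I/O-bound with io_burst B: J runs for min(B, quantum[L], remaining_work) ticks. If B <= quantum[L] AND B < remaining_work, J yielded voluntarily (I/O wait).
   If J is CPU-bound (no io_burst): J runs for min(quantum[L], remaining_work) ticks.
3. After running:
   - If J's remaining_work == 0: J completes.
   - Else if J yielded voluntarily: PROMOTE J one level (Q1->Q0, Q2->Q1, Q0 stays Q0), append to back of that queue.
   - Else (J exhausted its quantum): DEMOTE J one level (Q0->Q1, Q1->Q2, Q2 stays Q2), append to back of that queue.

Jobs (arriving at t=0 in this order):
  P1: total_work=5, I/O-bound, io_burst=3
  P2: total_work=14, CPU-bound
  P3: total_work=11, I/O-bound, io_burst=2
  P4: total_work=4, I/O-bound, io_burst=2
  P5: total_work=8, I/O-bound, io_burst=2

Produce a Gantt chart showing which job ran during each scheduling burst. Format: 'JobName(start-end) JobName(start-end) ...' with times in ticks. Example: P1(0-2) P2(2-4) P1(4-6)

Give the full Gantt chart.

Answer: P1(0-3) P2(3-6) P3(6-8) P4(8-10) P5(10-12) P1(12-14) P3(14-16) P4(16-18) P5(18-20) P3(20-22) P5(22-24) P3(24-26) P5(26-28) P3(28-30) P3(30-31) P2(31-36) P2(36-42)

Derivation:
t=0-3: P1@Q0 runs 3, rem=2, I/O yield, promote→Q0. Q0=[P2,P3,P4,P5,P1] Q1=[] Q2=[]
t=3-6: P2@Q0 runs 3, rem=11, quantum used, demote→Q1. Q0=[P3,P4,P5,P1] Q1=[P2] Q2=[]
t=6-8: P3@Q0 runs 2, rem=9, I/O yield, promote→Q0. Q0=[P4,P5,P1,P3] Q1=[P2] Q2=[]
t=8-10: P4@Q0 runs 2, rem=2, I/O yield, promote→Q0. Q0=[P5,P1,P3,P4] Q1=[P2] Q2=[]
t=10-12: P5@Q0 runs 2, rem=6, I/O yield, promote→Q0. Q0=[P1,P3,P4,P5] Q1=[P2] Q2=[]
t=12-14: P1@Q0 runs 2, rem=0, completes. Q0=[P3,P4,P5] Q1=[P2] Q2=[]
t=14-16: P3@Q0 runs 2, rem=7, I/O yield, promote→Q0. Q0=[P4,P5,P3] Q1=[P2] Q2=[]
t=16-18: P4@Q0 runs 2, rem=0, completes. Q0=[P5,P3] Q1=[P2] Q2=[]
t=18-20: P5@Q0 runs 2, rem=4, I/O yield, promote→Q0. Q0=[P3,P5] Q1=[P2] Q2=[]
t=20-22: P3@Q0 runs 2, rem=5, I/O yield, promote→Q0. Q0=[P5,P3] Q1=[P2] Q2=[]
t=22-24: P5@Q0 runs 2, rem=2, I/O yield, promote→Q0. Q0=[P3,P5] Q1=[P2] Q2=[]
t=24-26: P3@Q0 runs 2, rem=3, I/O yield, promote→Q0. Q0=[P5,P3] Q1=[P2] Q2=[]
t=26-28: P5@Q0 runs 2, rem=0, completes. Q0=[P3] Q1=[P2] Q2=[]
t=28-30: P3@Q0 runs 2, rem=1, I/O yield, promote→Q0. Q0=[P3] Q1=[P2] Q2=[]
t=30-31: P3@Q0 runs 1, rem=0, completes. Q0=[] Q1=[P2] Q2=[]
t=31-36: P2@Q1 runs 5, rem=6, quantum used, demote→Q2. Q0=[] Q1=[] Q2=[P2]
t=36-42: P2@Q2 runs 6, rem=0, completes. Q0=[] Q1=[] Q2=[]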